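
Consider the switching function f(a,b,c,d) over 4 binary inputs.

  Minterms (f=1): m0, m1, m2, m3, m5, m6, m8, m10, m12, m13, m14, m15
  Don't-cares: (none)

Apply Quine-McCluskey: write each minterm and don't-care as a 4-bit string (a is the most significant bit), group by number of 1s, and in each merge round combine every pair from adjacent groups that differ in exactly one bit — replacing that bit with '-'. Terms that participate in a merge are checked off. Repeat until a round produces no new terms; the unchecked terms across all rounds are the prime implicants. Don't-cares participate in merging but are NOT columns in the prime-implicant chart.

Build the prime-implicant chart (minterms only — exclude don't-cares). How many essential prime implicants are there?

size-2^0 implicants → 0000(✓)  0001(✓)  0010(✓)  0011(✓)  0101(✓)  0110(✓)  1000(✓)  1010(✓)  1100(✓)  1101(✓)  1110(✓)  1111(✓)
size-2^1 implicants → -000(✓)  -010(✓)  -101  -110(✓)  0-01  0-10(✓)  00-0(✓)  00-1(✓)  000-(✓)  001-(✓)  1-00(✓)  1-10(✓)  10-0(✓)  11-0(✓)  11-1(✓)  110-(✓)  111-(✓)
size-2^2 implicants → --10  -0-0  00--  1--0  11--
Unchecked terms (primes): --10, -0-0, -101, 0-01, 00--, 1--0, 11--
Minterm coverage:
  m0 ⊆ -0-0,00--
  m1 ⊆ 0-01,00--
  m2 ⊆ --10,-0-0,00--
  m3 ⊆ 00-- [E]
  m5 ⊆ -101,0-01
  m6 ⊆ --10 [E]
  m8 ⊆ -0-0,1--0
  m10 ⊆ --10,-0-0,1--0
  m12 ⊆ 1--0,11--
  m13 ⊆ -101,11--
  m14 ⊆ --10,1--0,11--
  m15 ⊆ 11-- [E]
E = {--10, 00--, 11--}

3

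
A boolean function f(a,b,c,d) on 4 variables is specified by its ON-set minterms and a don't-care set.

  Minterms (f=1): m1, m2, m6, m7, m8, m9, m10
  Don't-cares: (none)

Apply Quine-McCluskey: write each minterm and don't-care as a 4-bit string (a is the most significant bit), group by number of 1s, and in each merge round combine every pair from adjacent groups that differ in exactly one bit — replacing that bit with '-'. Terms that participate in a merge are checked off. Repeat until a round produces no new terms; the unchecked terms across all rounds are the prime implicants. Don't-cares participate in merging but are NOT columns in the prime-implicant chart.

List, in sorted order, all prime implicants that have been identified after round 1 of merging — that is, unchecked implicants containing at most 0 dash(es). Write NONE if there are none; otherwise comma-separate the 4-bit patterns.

NONE

[col 0] 0001*, 0010*, 0110*, 0111*, 1000*, 1001*, 1010*
[col 1] -001, -010, 0-10, 011-, 10-0, 100-
Prime implicants: -001, -010, 0-10, 011-, 10-0, 100-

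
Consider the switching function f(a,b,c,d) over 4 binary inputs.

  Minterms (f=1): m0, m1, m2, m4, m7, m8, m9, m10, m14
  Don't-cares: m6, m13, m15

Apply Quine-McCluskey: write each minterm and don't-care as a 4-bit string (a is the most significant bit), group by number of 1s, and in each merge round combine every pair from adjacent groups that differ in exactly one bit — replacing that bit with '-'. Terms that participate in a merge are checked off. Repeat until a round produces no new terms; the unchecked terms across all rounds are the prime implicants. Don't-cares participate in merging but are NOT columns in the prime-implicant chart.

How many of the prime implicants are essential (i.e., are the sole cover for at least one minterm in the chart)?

size-2^0 implicants → 0000(✓)  0001(✓)  0010(✓)  0100(✓)  0110(✓)  0111(✓)  1000(✓)  1001(✓)  1010(✓)  1101(✓)  1110(✓)  1111(✓)
size-2^1 implicants → -000(✓)  -001(✓)  -010(✓)  -110(✓)  -111(✓)  0-00(✓)  0-10(✓)  00-0(✓)  000-(✓)  01-0(✓)  011-(✓)  1-01  1-10(✓)  10-0(✓)  100-(✓)  11-1  111-(✓)
size-2^2 implicants → --10  -0-0  -00-  -11-  0--0
Unchecked terms (primes): --10, -0-0, -00-, -11-, 0--0, 1-01, 11-1
Minterm coverage:
  m0 ⊆ -0-0,-00-,0--0
  m1 ⊆ -00- [E]
  m2 ⊆ --10,-0-0,0--0
  m4 ⊆ 0--0 [E]
  m7 ⊆ -11- [E]
  m8 ⊆ -0-0,-00-
  m9 ⊆ -00-,1-01
  m10 ⊆ --10,-0-0
  m14 ⊆ --10,-11-
E = {-00-, -11-, 0--0}

3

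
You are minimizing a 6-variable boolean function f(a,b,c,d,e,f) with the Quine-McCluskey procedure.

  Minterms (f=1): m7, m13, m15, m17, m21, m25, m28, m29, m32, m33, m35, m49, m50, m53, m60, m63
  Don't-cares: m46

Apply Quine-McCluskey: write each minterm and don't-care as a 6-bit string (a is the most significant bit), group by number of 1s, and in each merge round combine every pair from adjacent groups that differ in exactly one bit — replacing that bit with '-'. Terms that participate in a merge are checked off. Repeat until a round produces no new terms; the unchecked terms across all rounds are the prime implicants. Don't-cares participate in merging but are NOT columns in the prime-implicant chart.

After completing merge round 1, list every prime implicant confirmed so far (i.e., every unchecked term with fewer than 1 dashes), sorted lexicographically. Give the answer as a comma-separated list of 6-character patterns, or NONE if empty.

[col 0] 000111*, 001101*, 001111*, 010001*, 010101*, 011001*, 011100*, 011101*, 100000*, 100001*, 100011*, 101110, 110001*, 110010, 110101*, 111100*, 111111
[col 1] -10001*, -10101*, -11100, 0-1101, 00-111, 0011-1, 01-001*, 01-101*, 010-01*, 011-01*, 01110-, 1-0001, 1000-1, 10000-, 110-01*
[col 2] -10-01, 01--01
Prime implicants: -10-01, -11100, 0-1101, 00-111, 0011-1, 01--01, 01110-, 1-0001, 1000-1, 10000-, 101110, 110010, 111111

101110, 110010, 111111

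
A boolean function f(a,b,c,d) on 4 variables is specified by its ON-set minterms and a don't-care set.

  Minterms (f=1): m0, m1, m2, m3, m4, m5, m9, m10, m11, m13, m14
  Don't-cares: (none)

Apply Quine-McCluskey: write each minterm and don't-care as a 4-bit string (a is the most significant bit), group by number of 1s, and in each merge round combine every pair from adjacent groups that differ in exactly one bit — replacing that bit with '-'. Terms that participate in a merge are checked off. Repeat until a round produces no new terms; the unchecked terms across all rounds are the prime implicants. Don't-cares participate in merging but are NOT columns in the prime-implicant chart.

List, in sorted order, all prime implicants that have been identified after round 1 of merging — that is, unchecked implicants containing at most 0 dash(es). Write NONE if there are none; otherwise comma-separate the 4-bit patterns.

NONE

Round 0: 0000✓ 0001✓ 0010✓ 0011✓ 0100✓ 0101✓ 1001✓ 1010✓ 1011✓ 1101✓ 1110✓
Round 1: -001✓ -010✓ -011✓ -101✓ 0-00✓ 0-01✓ 00-0✓ 00-1✓ 000-✓ 001-✓ 010-✓ 1-01✓ 1-10 10-1✓ 101-✓
Round 2: --01 -0-1 -01- 0-0- 00--
PIs = {--01, -0-1, -01-, 0-0-, 00--, 1-10}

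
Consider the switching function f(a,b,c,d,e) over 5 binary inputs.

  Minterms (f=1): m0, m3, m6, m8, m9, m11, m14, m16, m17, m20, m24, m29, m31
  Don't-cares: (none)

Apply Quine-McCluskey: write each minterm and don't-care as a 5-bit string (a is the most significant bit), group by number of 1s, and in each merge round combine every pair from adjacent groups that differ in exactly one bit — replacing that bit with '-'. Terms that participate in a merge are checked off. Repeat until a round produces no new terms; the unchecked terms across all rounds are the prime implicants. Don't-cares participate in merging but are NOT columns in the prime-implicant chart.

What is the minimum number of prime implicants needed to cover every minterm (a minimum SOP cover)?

[col 0] 00000*, 00011*, 00110*, 01000*, 01001*, 01011*, 01110*, 10000*, 10001*, 10100*, 11000*, 11101*, 11111*
[col 1] -0000*, -1000*, 0-000*, 0-011, 0-110, 010-1, 0100-, 1-000*, 10-00, 1000-, 111-1
[col 2] --000
Prime implicants: --000, 0-011, 0-110, 010-1, 0100-, 10-00, 1000-, 111-1
PI chart (minterm → PIs covering it):
  0 | --000  (sole → essential)
  3 | 0-011  (sole → essential)
  6 | 0-110  (sole → essential)
  8 | --000,0100-
  9 | 010-1,0100-
  11 | 0-011,010-1
  14 | 0-110  (sole → essential)
  16 | --000,10-00,1000-
  17 | 1000-  (sole → essential)
  20 | 10-00  (sole → essential)
  24 | --000  (sole → essential)
  29 | 111-1  (sole → essential)
  31 | 111-1  (sole → essential)
Essential prime implicants: --000, 0-011, 0-110, 10-00, 1000-, 111-1
Petrick residual → 010-1
Minimum SOP uses 7 PIs: c'd'e' + a'c'de + a'cde' + a'bc'e + ab'd'e' + ab'c'd' + abce

7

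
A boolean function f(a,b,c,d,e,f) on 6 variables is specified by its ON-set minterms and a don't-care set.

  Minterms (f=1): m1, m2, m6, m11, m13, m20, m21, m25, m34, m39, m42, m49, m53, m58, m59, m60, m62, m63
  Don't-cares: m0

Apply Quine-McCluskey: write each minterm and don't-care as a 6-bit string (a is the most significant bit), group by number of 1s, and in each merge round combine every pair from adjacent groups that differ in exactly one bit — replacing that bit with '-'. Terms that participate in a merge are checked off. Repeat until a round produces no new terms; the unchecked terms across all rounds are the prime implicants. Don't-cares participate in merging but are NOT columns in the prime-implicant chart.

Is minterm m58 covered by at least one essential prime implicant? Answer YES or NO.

Round 0: 000000✓ 000001✓ 000010✓ 000110✓ 001011 001101 010100✓ 010101✓ 011001 100010✓ 100111 101010✓ 110001✓ 110101✓ 111010✓ 111011✓ 111100✓ 111110✓ 111111✓
Round 1: -00010 -10101 000-10 0000-0 00000- 01010- 1-1010 10-010 110-01 111-10✓ 111-11✓ 11101-✓ 1111-0 11111-✓
Round 2: 111-1-
PIs = {-00010, -10101, 000-10, 0000-0, 00000-, 001011, 001101, 01010-, 011001, 1-1010, 10-010, 100111, 110-01, 111-1-, 1111-0}
Coverage chart:
  m1: 00000- ←essential
  m2: -00010,000-10,0000-0
  m6: 000-10 ←essential
  m11: 001011 ←essential
  m13: 001101 ←essential
  m20: 01010- ←essential
  m21: -10101,01010-
  m25: 011001 ←essential
  m34: -00010,10-010
  m39: 100111 ←essential
  m42: 1-1010,10-010
  m49: 110-01 ←essential
  m53: -10101,110-01
  m58: 1-1010,111-1-
  m59: 111-1- ←essential
  m60: 1111-0 ←essential
  m62: 111-1-,1111-0
  m63: 111-1- ←essential
Essential: 000-10, 00000-, 001011, 001101, 01010-, 011001, 100111, 110-01, 111-1-, 1111-0

YES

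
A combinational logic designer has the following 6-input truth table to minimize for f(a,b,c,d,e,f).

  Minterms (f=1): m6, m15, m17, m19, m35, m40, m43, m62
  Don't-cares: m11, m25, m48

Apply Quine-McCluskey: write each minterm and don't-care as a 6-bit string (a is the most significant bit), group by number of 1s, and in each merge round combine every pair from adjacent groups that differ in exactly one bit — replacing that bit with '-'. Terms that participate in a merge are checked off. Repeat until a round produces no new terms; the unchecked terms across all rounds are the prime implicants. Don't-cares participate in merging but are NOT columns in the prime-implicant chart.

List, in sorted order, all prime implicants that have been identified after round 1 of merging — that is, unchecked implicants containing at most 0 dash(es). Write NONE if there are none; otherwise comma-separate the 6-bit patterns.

size-2^0 implicants → 000110  001011(✓)  001111(✓)  010001(✓)  010011(✓)  011001(✓)  100011(✓)  101000  101011(✓)  110000  111110
size-2^1 implicants → -01011  001-11  01-001  0100-1  10-011
Unchecked terms (primes): -01011, 000110, 001-11, 01-001, 0100-1, 10-011, 101000, 110000, 111110

000110, 101000, 110000, 111110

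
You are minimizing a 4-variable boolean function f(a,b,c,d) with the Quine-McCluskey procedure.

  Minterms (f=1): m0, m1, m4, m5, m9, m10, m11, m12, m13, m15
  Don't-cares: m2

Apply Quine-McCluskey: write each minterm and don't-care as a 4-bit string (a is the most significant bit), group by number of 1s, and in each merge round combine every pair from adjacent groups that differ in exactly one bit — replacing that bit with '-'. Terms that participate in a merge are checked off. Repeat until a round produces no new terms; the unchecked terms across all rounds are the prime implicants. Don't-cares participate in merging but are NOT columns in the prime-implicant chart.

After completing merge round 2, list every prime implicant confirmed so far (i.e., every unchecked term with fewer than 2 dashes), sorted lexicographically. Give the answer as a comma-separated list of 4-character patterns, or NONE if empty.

[col 0] 0000*, 0001*, 0010*, 0100*, 0101*, 1001*, 1010*, 1011*, 1100*, 1101*, 1111*
[col 1] -001*, -010, -100*, -101*, 0-00*, 0-01*, 00-0, 000-*, 010-*, 1-01*, 1-11*, 10-1*, 101-, 11-1*, 110-*
[col 2] --01, -10-, 0-0-, 1--1
Prime implicants: --01, -010, -10-, 0-0-, 00-0, 1--1, 101-

-010, 00-0, 101-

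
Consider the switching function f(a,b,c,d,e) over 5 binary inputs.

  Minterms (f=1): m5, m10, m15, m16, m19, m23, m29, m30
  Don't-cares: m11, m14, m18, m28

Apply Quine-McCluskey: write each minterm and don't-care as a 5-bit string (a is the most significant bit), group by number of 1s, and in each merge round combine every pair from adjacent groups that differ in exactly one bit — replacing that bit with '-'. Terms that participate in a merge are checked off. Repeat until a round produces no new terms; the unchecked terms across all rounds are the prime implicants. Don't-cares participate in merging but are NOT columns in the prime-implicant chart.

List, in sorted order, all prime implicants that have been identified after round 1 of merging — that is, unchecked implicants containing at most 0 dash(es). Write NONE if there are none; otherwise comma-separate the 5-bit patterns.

[col 0] 00101, 01010*, 01011*, 01110*, 01111*, 10000*, 10010*, 10011*, 10111*, 11100*, 11101*, 11110*
[col 1] -1110, 01-10*, 01-11*, 0101-*, 0111-*, 10-11, 100-0, 1001-, 111-0, 1110-
[col 2] 01-1-
Prime implicants: -1110, 00101, 01-1-, 10-11, 100-0, 1001-, 111-0, 1110-

00101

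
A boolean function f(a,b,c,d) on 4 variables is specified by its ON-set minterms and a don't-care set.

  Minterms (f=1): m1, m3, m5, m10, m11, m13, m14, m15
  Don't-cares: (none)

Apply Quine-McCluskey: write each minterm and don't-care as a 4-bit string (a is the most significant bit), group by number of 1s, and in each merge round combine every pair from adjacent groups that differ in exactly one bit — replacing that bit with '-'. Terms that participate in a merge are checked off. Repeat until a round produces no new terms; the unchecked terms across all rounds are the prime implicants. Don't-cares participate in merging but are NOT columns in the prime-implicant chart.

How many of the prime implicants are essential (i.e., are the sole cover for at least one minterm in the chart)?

1

Round 0: 0001✓ 0011✓ 0101✓ 1010✓ 1011✓ 1101✓ 1110✓ 1111✓
Round 1: -011 -101 0-01 00-1 1-10✓ 1-11✓ 101-✓ 11-1 111-✓
Round 2: 1-1-
PIs = {-011, -101, 0-01, 00-1, 1-1-, 11-1}
Coverage chart:
  m1: 0-01,00-1
  m3: -011,00-1
  m5: -101,0-01
  m10: 1-1- ←essential
  m11: -011,1-1-
  m13: -101,11-1
  m14: 1-1- ←essential
  m15: 1-1-,11-1
Essential: 1-1-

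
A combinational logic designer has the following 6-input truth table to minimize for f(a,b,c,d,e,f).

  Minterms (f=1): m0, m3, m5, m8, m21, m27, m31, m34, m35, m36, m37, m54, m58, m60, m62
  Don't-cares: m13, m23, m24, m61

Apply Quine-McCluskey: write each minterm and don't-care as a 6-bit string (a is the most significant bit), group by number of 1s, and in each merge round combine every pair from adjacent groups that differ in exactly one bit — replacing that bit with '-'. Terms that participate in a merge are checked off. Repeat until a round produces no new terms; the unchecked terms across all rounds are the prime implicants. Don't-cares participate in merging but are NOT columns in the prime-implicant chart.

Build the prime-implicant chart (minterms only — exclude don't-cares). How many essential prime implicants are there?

7

Round 0: 000000✓ 000011✓ 000101✓ 001000✓ 001101✓ 010101✓ 010111✓ 011000✓ 011011✓ 011111✓ 100010✓ 100011✓ 100100✓ 100101✓ 110110✓ 111010✓ 111100✓ 111101✓ 111110✓
Round 1: -00011 -00101 0-0101 0-1000 00-000 00-101 01-111 0101-1 011-11 10001- 10010- 11-110 111-10 1111-0 11110-
PIs = {-00011, -00101, 0-0101, 0-1000, 00-000, 00-101, 01-111, 0101-1, 011-11, 10001-, 10010-, 11-110, 111-10, 1111-0, 11110-}
Coverage chart:
  m0: 00-000 ←essential
  m3: -00011 ←essential
  m5: -00101,0-0101,00-101
  m8: 0-1000,00-000
  m21: 0-0101,0101-1
  m27: 011-11 ←essential
  m31: 01-111,011-11
  m34: 10001- ←essential
  m35: -00011,10001-
  m36: 10010- ←essential
  m37: -00101,10010-
  m54: 11-110 ←essential
  m58: 111-10 ←essential
  m60: 1111-0,11110-
  m62: 11-110,111-10,1111-0
Essential: -00011, 00-000, 011-11, 10001-, 10010-, 11-110, 111-10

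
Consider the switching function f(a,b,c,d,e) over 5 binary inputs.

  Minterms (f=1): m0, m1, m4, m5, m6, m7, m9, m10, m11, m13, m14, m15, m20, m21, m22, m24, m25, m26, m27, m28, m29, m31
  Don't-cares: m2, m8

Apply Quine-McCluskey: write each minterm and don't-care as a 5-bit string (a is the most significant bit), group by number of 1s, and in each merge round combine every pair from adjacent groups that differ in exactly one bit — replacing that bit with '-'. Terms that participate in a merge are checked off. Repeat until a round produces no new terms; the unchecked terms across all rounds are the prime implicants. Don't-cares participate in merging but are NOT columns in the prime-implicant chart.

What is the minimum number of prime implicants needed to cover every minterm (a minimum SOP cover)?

Round 0: 00000✓ 00001✓ 00010✓ 00100✓ 00101✓ 00110✓ 00111✓ 01000✓ 01001✓ 01010✓ 01011✓ 01101✓ 01110✓ 01111✓ 10100✓ 10101✓ 10110✓ 11000✓ 11001✓ 11010✓ 11011✓ 11100✓ 11101✓ 11111✓
Round 1: -0100✓ -0101✓ -0110✓ -1000✓ -1001✓ -1010✓ -1011✓ -1101✓ -1111✓ 0-000✓ 0-001✓ 0-010✓ 0-101✓ 0-110✓ 0-111✓ 00-00✓ 00-01✓ 00-10✓ 000-0✓ 0000-✓ 001-0✓ 001-1✓ 0010-✓ 0011-✓ 01-01✓ 01-10✓ 01-11✓ 010-0✓ 010-1✓ 0100-✓ 0101-✓ 011-1✓ 0111-✓ 1-100✓ 1-101✓ 101-0✓ 1010-✓ 11-00✓ 11-01✓ 11-11✓ 110-0✓ 110-1✓ 1100-✓ 1101-✓ 111-1✓ 1110-✓
Round 2: --101 -01-0 -010- -1-01✓ -1-11✓ -10-0✓ -10-1✓ -100-✓ -101-✓ -11-1✓ 0--01 0--10 0-0-0 0-00- 0-1-1 0-11- 00--0 00-0- 001-- 01--1✓ 01-1- 010--✓ 1-10- 11--1✓ 11-0- 110--✓
Round 3: -1--1 -10--
PIs = {--101, -01-0, -010-, -1--1, -10--, 0--01, 0--10, 0-0-0, 0-00-, 0-1-1, 0-11-, 00--0, 00-0-, 001--, 01-1-, 1-10-, 11-0-}
Coverage chart:
  m0: 0-0-0,0-00-,00--0,00-0-
  m1: 0--01,0-00-,00-0-
  m4: -01-0,-010-,00--0,00-0-,001--
  m5: --101,-010-,0--01,0-1-1,00-0-,001--
  m6: -01-0,0--10,0-11-,00--0,001--
  m7: 0-1-1,0-11-,001--
  m9: -1--1,-10--,0--01,0-00-
  m10: -10--,0--10,0-0-0,01-1-
  m11: -1--1,-10--,01-1-
  m13: --101,-1--1,0--01,0-1-1
  m14: 0--10,0-11-,01-1-
  m15: -1--1,0-1-1,0-11-,01-1-
  m20: -01-0,-010-,1-10-
  m21: --101,-010-,1-10-
  m22: -01-0 ←essential
  m24: -10--,11-0-
  m25: -1--1,-10--,11-0-
  m26: -10-- ←essential
  m27: -1--1,-10--
  m28: 1-10-,11-0-
  m29: --101,-1--1,1-10-,11-0-
  m31: -1--1 ←essential
Essential: -01-0, -1--1, -10--
Petrick residual → 0-11-, 00-0-, 1-10-
Min cover (6 terms): b'ce' + be + bc' + a'cd + a'b'd' + acd'

6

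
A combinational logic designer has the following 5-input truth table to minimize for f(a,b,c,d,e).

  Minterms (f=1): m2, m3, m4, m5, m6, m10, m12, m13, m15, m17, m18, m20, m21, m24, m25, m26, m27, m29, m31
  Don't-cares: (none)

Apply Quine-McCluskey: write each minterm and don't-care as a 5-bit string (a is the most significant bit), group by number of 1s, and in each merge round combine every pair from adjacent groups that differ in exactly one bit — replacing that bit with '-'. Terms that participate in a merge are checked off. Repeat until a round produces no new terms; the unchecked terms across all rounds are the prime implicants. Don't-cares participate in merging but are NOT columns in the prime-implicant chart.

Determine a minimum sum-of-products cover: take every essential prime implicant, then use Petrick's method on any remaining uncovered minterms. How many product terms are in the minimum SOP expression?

8

[col 0] 00010*, 00011*, 00100*, 00101*, 00110*, 01010*, 01100*, 01101*, 01111*, 10001*, 10010*, 10100*, 10101*, 11000*, 11001*, 11010*, 11011*, 11101*, 11111*
[col 1] -0010*, -0100*, -0101*, -1010*, -1101*, -1111*, 0-010*, 0-100*, 0-101*, 00-10, 0001-, 001-0, 0010-*, 011-1*, 0110-*, 1-001*, 1-010*, 1-101*, 10-01*, 1010-*, 11-01*, 11-11*, 110-0*, 110-1*, 1100-*, 1101-*, 111-1*
[col 2] --010, --101, -010-, -11-1, 0-10-, 1--01, 11--1, 110--
Prime implicants: --010, --101, -010-, -11-1, 0-10-, 00-10, 0001-, 001-0, 1--01, 11--1, 110--
PI chart (minterm → PIs covering it):
  2 | --010,00-10,0001-
  3 | 0001-  (sole → essential)
  4 | -010-,0-10-,001-0
  5 | --101,-010-,0-10-
  6 | 00-10,001-0
  10 | --010  (sole → essential)
  12 | 0-10-  (sole → essential)
  13 | --101,-11-1,0-10-
  15 | -11-1  (sole → essential)
  17 | 1--01  (sole → essential)
  18 | --010  (sole → essential)
  20 | -010-  (sole → essential)
  21 | --101,-010-,1--01
  24 | 110--  (sole → essential)
  25 | 1--01,11--1,110--
  26 | --010,110--
  27 | 11--1,110--
  29 | --101,-11-1,1--01,11--1
  31 | -11-1,11--1
Essential prime implicants: --010, -010-, -11-1, 0-10-, 0001-, 1--01, 110--
Petrick residual → 00-10
Minimum SOP uses 8 PIs: c'de' + b'cd' + bce + a'cd' + a'b'de' + a'b'c'd + ad'e + abc'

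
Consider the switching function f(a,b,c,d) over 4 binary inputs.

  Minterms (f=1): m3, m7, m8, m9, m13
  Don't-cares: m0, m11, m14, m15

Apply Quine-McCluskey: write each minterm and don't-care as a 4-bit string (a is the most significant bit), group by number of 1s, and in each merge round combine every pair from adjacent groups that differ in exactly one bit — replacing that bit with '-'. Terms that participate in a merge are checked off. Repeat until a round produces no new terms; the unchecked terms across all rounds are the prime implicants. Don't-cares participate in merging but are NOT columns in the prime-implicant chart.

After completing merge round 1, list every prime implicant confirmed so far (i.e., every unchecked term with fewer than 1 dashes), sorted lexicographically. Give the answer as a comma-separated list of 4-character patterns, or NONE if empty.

Round 0: 0000✓ 0011✓ 0111✓ 1000✓ 1001✓ 1011✓ 1101✓ 1110✓ 1111✓
Round 1: -000 -011✓ -111✓ 0-11✓ 1-01✓ 1-11✓ 10-1✓ 100- 11-1✓ 111-
Round 2: --11 1--1
PIs = {--11, -000, 1--1, 100-, 111-}

NONE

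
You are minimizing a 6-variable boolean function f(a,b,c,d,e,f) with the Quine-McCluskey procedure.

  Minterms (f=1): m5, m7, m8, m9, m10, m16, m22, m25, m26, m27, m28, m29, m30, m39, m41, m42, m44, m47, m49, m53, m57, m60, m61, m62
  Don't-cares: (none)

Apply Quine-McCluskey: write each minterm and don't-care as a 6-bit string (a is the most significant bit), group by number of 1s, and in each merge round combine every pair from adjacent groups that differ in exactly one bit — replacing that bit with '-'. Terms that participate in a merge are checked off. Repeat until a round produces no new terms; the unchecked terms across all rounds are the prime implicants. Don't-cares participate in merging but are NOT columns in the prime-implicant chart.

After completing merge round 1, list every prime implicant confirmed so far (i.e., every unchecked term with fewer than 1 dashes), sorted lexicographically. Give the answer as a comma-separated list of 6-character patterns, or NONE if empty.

[col 0] 000101*, 000111*, 001000*, 001001*, 001010*, 010000, 010110*, 011001*, 011010*, 011011*, 011100*, 011101*, 011110*, 100111*, 101001*, 101010*, 101100*, 101111*, 110001*, 110101*, 111001*, 111100*, 111101*, 111110*
[col 1] -00111, -01001*, -01010, -11001*, -11100*, -11101*, -11110*, 0-1001*, 0-1010, 0001-1, 0010-0, 00100-, 01-110, 011-01*, 011-10, 0110-1, 01101-, 0111-0*, 01110-*, 1-1001*, 1-1100, 10-111, 11-001*, 11-101*, 110-01*, 111-01*, 1111-0*, 11110-*
[col 2] --1001, -11-01, -111-0, -1110-, 11--01
Prime implicants: --1001, -00111, -01010, -11-01, -111-0, -1110-, 0-1010, 0001-1, 0010-0, 00100-, 01-110, 010000, 011-10, 0110-1, 01101-, 1-1100, 10-111, 11--01

010000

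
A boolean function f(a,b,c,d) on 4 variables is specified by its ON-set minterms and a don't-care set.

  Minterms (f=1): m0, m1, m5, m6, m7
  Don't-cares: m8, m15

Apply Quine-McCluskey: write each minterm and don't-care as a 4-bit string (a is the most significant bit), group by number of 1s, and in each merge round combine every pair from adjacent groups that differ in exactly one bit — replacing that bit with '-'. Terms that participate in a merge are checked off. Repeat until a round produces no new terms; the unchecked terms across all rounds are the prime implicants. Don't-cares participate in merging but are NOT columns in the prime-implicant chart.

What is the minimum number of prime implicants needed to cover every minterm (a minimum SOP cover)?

size-2^0 implicants → 0000(✓)  0001(✓)  0101(✓)  0110(✓)  0111(✓)  1000(✓)  1111(✓)
size-2^1 implicants → -000  -111  0-01  000-  01-1  011-
Unchecked terms (primes): -000, -111, 0-01, 000-, 01-1, 011-
Minterm coverage:
  m0 ⊆ -000,000-
  m1 ⊆ 0-01,000-
  m5 ⊆ 0-01,01-1
  m6 ⊆ 011- [E]
  m7 ⊆ -111,01-1,011-
E = {011-}
Petrick residual → -000, 0-01
Cover = b'c'd' + a'c'd + a'bc  |cover|=3

3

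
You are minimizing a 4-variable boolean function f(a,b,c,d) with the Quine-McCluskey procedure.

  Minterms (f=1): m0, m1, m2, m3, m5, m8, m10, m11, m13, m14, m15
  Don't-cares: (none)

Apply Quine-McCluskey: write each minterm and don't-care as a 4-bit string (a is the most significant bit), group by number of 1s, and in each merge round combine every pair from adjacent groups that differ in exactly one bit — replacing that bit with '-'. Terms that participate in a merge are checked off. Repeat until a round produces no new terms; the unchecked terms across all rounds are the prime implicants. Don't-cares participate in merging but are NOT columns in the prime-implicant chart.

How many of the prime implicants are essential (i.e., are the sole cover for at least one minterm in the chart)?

[col 0] 0000*, 0001*, 0010*, 0011*, 0101*, 1000*, 1010*, 1011*, 1101*, 1110*, 1111*
[col 1] -000*, -010*, -011*, -101, 0-01, 00-0*, 00-1*, 000-*, 001-*, 1-10*, 1-11*, 10-0*, 101-*, 11-1, 111-*
[col 2] -0-0, -01-, 00--, 1-1-
Prime implicants: -0-0, -01-, -101, 0-01, 00--, 1-1-, 11-1
PI chart (minterm → PIs covering it):
  0 | -0-0,00--
  1 | 0-01,00--
  2 | -0-0,-01-,00--
  3 | -01-,00--
  5 | -101,0-01
  8 | -0-0  (sole → essential)
  10 | -0-0,-01-,1-1-
  11 | -01-,1-1-
  13 | -101,11-1
  14 | 1-1-  (sole → essential)
  15 | 1-1-,11-1
Essential prime implicants: -0-0, 1-1-

2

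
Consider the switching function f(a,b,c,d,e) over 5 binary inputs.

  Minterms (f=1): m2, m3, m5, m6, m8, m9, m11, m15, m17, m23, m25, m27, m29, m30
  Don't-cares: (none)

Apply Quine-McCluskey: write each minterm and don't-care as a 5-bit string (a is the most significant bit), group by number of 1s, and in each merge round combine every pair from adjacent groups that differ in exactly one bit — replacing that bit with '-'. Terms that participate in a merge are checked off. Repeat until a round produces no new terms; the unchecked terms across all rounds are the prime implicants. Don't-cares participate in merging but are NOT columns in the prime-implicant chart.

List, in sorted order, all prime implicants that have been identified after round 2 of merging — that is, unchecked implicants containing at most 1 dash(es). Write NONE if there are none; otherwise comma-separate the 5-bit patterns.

0-011, 00-10, 0001-, 00101, 01-11, 0100-, 1-001, 10111, 11-01, 11110

[col 0] 00010*, 00011*, 00101, 00110*, 01000*, 01001*, 01011*, 01111*, 10001*, 10111, 11001*, 11011*, 11101*, 11110
[col 1] -1001*, -1011*, 0-011, 00-10, 0001-, 01-11, 010-1*, 0100-, 1-001, 11-01, 110-1*
[col 2] -10-1
Prime implicants: -10-1, 0-011, 00-10, 0001-, 00101, 01-11, 0100-, 1-001, 10111, 11-01, 11110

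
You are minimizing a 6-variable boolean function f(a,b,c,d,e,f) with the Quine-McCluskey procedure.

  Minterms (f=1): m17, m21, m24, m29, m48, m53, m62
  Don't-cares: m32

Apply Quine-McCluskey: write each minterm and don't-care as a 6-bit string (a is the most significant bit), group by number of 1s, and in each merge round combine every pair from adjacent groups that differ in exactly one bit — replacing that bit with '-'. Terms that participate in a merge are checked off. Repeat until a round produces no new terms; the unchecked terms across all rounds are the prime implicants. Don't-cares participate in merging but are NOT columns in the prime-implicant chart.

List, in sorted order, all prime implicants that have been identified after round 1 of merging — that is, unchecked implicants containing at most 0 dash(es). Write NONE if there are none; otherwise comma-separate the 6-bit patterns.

size-2^0 implicants → 010001(✓)  010101(✓)  011000  011101(✓)  100000(✓)  110000(✓)  110101(✓)  111110
size-2^1 implicants → -10101  01-101  010-01  1-0000
Unchecked terms (primes): -10101, 01-101, 010-01, 011000, 1-0000, 111110

011000, 111110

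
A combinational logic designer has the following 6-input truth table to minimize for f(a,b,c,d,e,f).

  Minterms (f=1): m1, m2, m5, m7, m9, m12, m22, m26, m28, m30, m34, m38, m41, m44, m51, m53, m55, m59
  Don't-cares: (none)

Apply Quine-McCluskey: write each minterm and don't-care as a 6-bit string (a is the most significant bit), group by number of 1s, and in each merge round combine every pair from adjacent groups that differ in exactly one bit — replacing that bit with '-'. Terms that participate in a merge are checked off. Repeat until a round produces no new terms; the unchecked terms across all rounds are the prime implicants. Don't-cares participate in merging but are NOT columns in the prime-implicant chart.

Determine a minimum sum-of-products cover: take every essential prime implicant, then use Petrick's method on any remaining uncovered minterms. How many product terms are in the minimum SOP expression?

[col 0] 000001*, 000010*, 000101*, 000111*, 001001*, 001100*, 010110*, 011010*, 011100*, 011110*, 100010*, 100110*, 101001*, 101100*, 110011*, 110101*, 110111*, 111011*
[col 1] -00010, -01001, -01100, 0-1100, 00-001, 000-01, 0001-1, 01-110, 011-10, 0111-0, 100-10, 11-011, 110-11, 1101-1
Prime implicants: -00010, -01001, -01100, 0-1100, 00-001, 000-01, 0001-1, 01-110, 011-10, 0111-0, 100-10, 11-011, 110-11, 1101-1
PI chart (minterm → PIs covering it):
  1 | 00-001,000-01
  2 | -00010  (sole → essential)
  5 | 000-01,0001-1
  7 | 0001-1  (sole → essential)
  9 | -01001,00-001
  12 | -01100,0-1100
  22 | 01-110  (sole → essential)
  26 | 011-10  (sole → essential)
  28 | 0-1100,0111-0
  30 | 01-110,011-10,0111-0
  34 | -00010,100-10
  38 | 100-10  (sole → essential)
  41 | -01001  (sole → essential)
  44 | -01100  (sole → essential)
  51 | 11-011,110-11
  53 | 1101-1  (sole → essential)
  55 | 110-11,1101-1
  59 | 11-011  (sole → essential)
Essential prime implicants: -00010, -01001, -01100, 0001-1, 01-110, 011-10, 100-10, 11-011, 1101-1
Petrick residual → 0-1100, 00-001
Minimum SOP uses 11 PIs: b'c'd'ef' + b'cd'e'f + b'cde'f' + a'cde'f' + a'b'd'e'f + a'b'c'df + a'bdef' + a'bcef' + ab'c'ef' + abd'ef + abc'df

11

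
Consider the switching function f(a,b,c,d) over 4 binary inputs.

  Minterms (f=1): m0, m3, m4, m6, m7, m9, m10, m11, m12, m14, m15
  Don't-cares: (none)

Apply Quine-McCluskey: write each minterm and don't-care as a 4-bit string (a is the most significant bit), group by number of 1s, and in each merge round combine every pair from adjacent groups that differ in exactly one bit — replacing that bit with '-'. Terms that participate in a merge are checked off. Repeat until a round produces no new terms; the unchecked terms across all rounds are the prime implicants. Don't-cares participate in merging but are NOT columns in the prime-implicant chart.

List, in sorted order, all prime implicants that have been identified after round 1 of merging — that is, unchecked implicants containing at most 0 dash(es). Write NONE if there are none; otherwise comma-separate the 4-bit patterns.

[col 0] 0000*, 0011*, 0100*, 0110*, 0111*, 1001*, 1010*, 1011*, 1100*, 1110*, 1111*
[col 1] -011*, -100*, -110*, -111*, 0-00, 0-11*, 01-0*, 011-*, 1-10*, 1-11*, 10-1, 101-*, 11-0*, 111-*
[col 2] --11, -1-0, -11-, 1-1-
Prime implicants: --11, -1-0, -11-, 0-00, 1-1-, 10-1

NONE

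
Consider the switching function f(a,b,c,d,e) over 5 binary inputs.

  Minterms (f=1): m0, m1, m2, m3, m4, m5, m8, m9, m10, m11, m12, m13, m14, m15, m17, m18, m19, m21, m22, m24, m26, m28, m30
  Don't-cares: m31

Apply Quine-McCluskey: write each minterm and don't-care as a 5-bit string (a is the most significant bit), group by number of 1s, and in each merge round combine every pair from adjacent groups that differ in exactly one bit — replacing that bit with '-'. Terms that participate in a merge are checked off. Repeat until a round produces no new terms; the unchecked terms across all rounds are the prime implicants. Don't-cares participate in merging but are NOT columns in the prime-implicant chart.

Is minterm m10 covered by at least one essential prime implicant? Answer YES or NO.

YES

[col 0] 00000*, 00001*, 00010*, 00011*, 00100*, 00101*, 01000*, 01001*, 01010*, 01011*, 01100*, 01101*, 01110*, 01111*, 10001*, 10010*, 10011*, 10101*, 10110*, 11000*, 11010*, 11100*, 11110*, 11111*
[col 1] -0001*, -0010*, -0011*, -0101*, -1000*, -1010*, -1100*, -1110*, -1111*, 0-000*, 0-001*, 0-010*, 0-011*, 0-100*, 0-101*, 00-00*, 00-01*, 000-0*, 000-1*, 0000-*, 0001-*, 0010-*, 01-00*, 01-01*, 01-10*, 01-11*, 010-0*, 010-1*, 0100-*, 0101-*, 011-0*, 011-1*, 0110-*, 0111-*, 1-010*, 1-110*, 10-01*, 10-10*, 100-1*, 1001-*, 11-00*, 11-10*, 110-0*, 111-0*, 1111-*
[col 2] --010, -0-01, -00-1, -001-, -1-00*, -1-10*, -10-0*, -11-0*, -111-, 0--00*, 0--01*, 0-0-0*, 0-0-1*, 0-00-*, 0-01-*, 0-10-*, 00-0-*, 000--*, 01--0*, 01--1*, 01-0-*, 01-1-*, 010--*, 011--*, 1--10, 11--0*
[col 3] -1--0, 0--0-, 0-0--, 01---
Prime implicants: --010, -0-01, -00-1, -001-, -1--0, -111-, 0--0-, 0-0--, 01---, 1--10
PI chart (minterm → PIs covering it):
  0 | 0--0-,0-0--
  1 | -0-01,-00-1,0--0-,0-0--
  2 | --010,-001-,0-0--
  3 | -00-1,-001-,0-0--
  4 | 0--0-  (sole → essential)
  5 | -0-01,0--0-
  8 | -1--0,0--0-,0-0--,01---
  9 | 0--0-,0-0--,01---
  10 | --010,-1--0,0-0--,01---
  11 | 0-0--,01---
  12 | -1--0,0--0-,01---
  13 | 0--0-,01---
  14 | -1--0,-111-,01---
  15 | -111-,01---
  17 | -0-01,-00-1
  18 | --010,-001-,1--10
  19 | -00-1,-001-
  21 | -0-01  (sole → essential)
  22 | 1--10  (sole → essential)
  24 | -1--0  (sole → essential)
  26 | --010,-1--0,1--10
  28 | -1--0  (sole → essential)
  30 | -1--0,-111-,1--10
Essential prime implicants: -0-01, -1--0, 0--0-, 1--10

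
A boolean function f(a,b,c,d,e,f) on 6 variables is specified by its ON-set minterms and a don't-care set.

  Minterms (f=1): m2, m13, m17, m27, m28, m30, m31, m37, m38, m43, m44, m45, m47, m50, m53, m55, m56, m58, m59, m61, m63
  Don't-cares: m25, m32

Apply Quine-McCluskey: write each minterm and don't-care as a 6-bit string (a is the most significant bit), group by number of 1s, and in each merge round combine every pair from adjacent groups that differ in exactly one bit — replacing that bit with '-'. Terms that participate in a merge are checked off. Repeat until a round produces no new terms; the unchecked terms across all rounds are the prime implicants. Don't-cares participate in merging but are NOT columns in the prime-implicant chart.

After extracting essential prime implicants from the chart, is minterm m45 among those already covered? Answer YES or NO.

size-2^0 implicants → 000010  001101(✓)  010001(✓)  011001(✓)  011011(✓)  011100(✓)  011110(✓)  011111(✓)  100000  100101(✓)  100110  101011(✓)  101100(✓)  101101(✓)  101111(✓)  110010(✓)  110101(✓)  110111(✓)  111000(✓)  111010(✓)  111011(✓)  111101(✓)  111111(✓)
size-2^1 implicants → -01101  -11011(✓)  -11111(✓)  01-001  011-11(✓)  0110-1  0111-0  01111-  1-0101(✓)  1-1011(✓)  1-1101(✓)  1-1111(✓)  10-101(✓)  101-11(✓)  1011-1(✓)  10110-  11-010  11-101(✓)  11-111(✓)  1101-1(✓)  111-11(✓)  1110-0  11101-  1111-1(✓)
size-2^2 implicants → -11-11  1--101  1-1-11  1-11-1  11-1-1
Unchecked terms (primes): -01101, -11-11, 000010, 01-001, 0110-1, 0111-0, 01111-, 1--101, 1-1-11, 1-11-1, 100000, 100110, 10110-, 11-010, 11-1-1, 1110-0, 11101-
Minterm coverage:
  m2 ⊆ 000010 [E]
  m13 ⊆ -01101 [E]
  m17 ⊆ 01-001 [E]
  m27 ⊆ -11-11,0110-1
  m28 ⊆ 0111-0 [E]
  m30 ⊆ 0111-0,01111-
  m31 ⊆ -11-11,01111-
  m37 ⊆ 1--101 [E]
  m38 ⊆ 100110 [E]
  m43 ⊆ 1-1-11 [E]
  m44 ⊆ 10110- [E]
  m45 ⊆ -01101,1--101,1-11-1,10110-
  m47 ⊆ 1-1-11,1-11-1
  m50 ⊆ 11-010 [E]
  m53 ⊆ 1--101,11-1-1
  m55 ⊆ 11-1-1 [E]
  m56 ⊆ 1110-0 [E]
  m58 ⊆ 11-010,1110-0,11101-
  m59 ⊆ -11-11,1-1-11,11101-
  m61 ⊆ 1--101,1-11-1,11-1-1
  m63 ⊆ -11-11,1-1-11,1-11-1,11-1-1
E = {-01101, 000010, 01-001, 0111-0, 1--101, 1-1-11, 100110, 10110-, 11-010, 11-1-1, 1110-0}

YES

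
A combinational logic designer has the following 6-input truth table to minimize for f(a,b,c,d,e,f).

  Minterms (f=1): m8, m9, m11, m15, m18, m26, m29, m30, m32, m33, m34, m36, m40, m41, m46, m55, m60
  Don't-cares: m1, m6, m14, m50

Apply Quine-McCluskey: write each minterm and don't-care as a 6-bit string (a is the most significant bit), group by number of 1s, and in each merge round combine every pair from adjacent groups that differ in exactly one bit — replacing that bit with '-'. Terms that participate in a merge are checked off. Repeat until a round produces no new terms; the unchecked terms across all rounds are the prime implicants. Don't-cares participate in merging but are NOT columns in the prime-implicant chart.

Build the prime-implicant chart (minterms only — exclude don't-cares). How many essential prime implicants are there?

6

Round 0: 000001✓ 000110✓ 001000✓ 001001✓ 001011✓ 001110✓ 001111✓ 010010✓ 011010✓ 011101 011110✓ 100000✓ 100001✓ 100010✓ 100100✓ 101000✓ 101001✓ 101110✓ 110010✓ 110111 111100
Round 1: -00001✓ -01000✓ -01001✓ -01110 -10010 0-1110 00-001✓ 00-110 001-11 0010-1 00100-✓ 00111- 01-010 011-10 1-0010 10-000✓ 10-001✓ 100-00 1000-0 10000-✓ 10100-✓
Round 2: -0-001 -0100- 10-00-
PIs = {-0-001, -0100-, -01110, -10010, 0-1110, 00-110, 001-11, 0010-1, 00111-, 01-010, 011-10, 011101, 1-0010, 10-00-, 100-00, 1000-0, 110111, 111100}
Coverage chart:
  m8: -0100- ←essential
  m9: -0-001,-0100-,0010-1
  m11: 001-11,0010-1
  m15: 001-11,00111-
  m18: -10010,01-010
  m26: 01-010,011-10
  m29: 011101 ←essential
  m30: 0-1110,011-10
  m32: 10-00-,100-00,1000-0
  m33: -0-001,10-00-
  m34: 1-0010,1000-0
  m36: 100-00 ←essential
  m40: -0100-,10-00-
  m41: -0-001,-0100-,10-00-
  m46: -01110 ←essential
  m55: 110111 ←essential
  m60: 111100 ←essential
Essential: -0100-, -01110, 011101, 100-00, 110111, 111100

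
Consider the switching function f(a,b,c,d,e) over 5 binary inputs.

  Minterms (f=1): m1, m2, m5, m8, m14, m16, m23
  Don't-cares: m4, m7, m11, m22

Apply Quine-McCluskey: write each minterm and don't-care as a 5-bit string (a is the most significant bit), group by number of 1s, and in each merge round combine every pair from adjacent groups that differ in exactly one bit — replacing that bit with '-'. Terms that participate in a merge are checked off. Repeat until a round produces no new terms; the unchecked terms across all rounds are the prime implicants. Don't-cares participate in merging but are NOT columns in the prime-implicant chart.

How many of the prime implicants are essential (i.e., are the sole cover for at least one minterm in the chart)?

5

size-2^0 implicants → 00001(✓)  00010  00100(✓)  00101(✓)  00111(✓)  01000  01011  01110  10000  10110(✓)  10111(✓)
size-2^1 implicants → -0111  00-01  001-1  0010-  1011-
Unchecked terms (primes): -0111, 00-01, 00010, 001-1, 0010-, 01000, 01011, 01110, 10000, 1011-
Minterm coverage:
  m1 ⊆ 00-01 [E]
  m2 ⊆ 00010 [E]
  m5 ⊆ 00-01,001-1,0010-
  m8 ⊆ 01000 [E]
  m14 ⊆ 01110 [E]
  m16 ⊆ 10000 [E]
  m23 ⊆ -0111,1011-
E = {00-01, 00010, 01000, 01110, 10000}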